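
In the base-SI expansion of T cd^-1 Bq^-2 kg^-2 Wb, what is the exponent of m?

T = Wb/m² (flux density = flux per area),
    = kg·s⁻²·A⁻¹.
Bq = 1/s = s⁻¹ (activity is decays per second).
So Bq⁻² = s².
Wb = V·s (flux: a volt is a weber per second),
    = kg·m²·s⁻²·A⁻¹.
Combining: T·cd⁻¹·Bq⁻²·kg⁻²·Wb = (kg·s⁻²·A⁻¹) · cd⁻¹ · s² · kg⁻² · (kg·m²·s⁻²·A⁻¹) = m²·s⁻²·A⁻²·cd⁻¹.
The exponent of m is 2.

2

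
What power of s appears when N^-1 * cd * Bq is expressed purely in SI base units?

N = kg·m·s⁻².
So N⁻¹ = kg⁻¹·m⁻¹·s².
Bq = s⁻¹.
Combining: N⁻¹·cd·Bq = (kg⁻¹·m⁻¹·s²) · cd · s⁻¹ = kg⁻¹·m⁻¹·s·cd.
The exponent of s is 1.

1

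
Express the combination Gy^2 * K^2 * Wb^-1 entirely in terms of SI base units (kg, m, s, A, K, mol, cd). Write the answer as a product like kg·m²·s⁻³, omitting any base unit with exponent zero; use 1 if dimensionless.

kg⁻¹·m²·s⁻²·A·K²

Gy = J/kg (absorbed dose = energy per mass),
    = m²·s⁻².
So Gy² = m⁴·s⁻⁴.
Wb = V·s (flux: a volt is a weber per second),
    = kg·m²·s⁻²·A⁻¹.
So Wb⁻¹ = kg⁻¹·m⁻²·s²·A.
Combining: Gy²·K²·Wb⁻¹ = (m⁴·s⁻⁴) · K² · (kg⁻¹·m⁻²·s²·A) = kg⁻¹·m²·s⁻²·A·K².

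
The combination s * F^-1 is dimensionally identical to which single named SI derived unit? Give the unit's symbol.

Ω

F = C/V (capacitance = charge per voltage),
    = A·s/(kg·m²·s⁻³·A⁻¹) (substituting C and V),
    = kg⁻¹·m⁻²·s⁴·A².
So F⁻¹ = kg·m²·s⁻⁴·A⁻².
Combining: s·F⁻¹ = s · (kg·m²·s⁻⁴·A⁻²) = kg·m²·s⁻³·A⁻².
kg·m²·s⁻³·A⁻² is the base-SI form of the ohm.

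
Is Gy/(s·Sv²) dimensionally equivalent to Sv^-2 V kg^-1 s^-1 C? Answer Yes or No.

Yes

Left side:
  Gy = J/kg (absorbed dose = energy per mass),
      = m²·s⁻².
  Sv = J/kg (equivalent dose = energy per mass),
      = m²·s⁻².
  So Sv⁻² = m⁻⁴·s⁴.
  Combining: Gy·s⁻¹·Sv⁻² = (m²·s⁻²) · s⁻¹ · (m⁻⁴·s⁴) = m⁻²·s.
Right side:
  Sv = m²·s⁻².
  So Sv⁻² = m⁻⁴·s⁴.
  V = kg·m²·s⁻³·A⁻¹.
  C = s·A.
  Combining: Sv⁻²·V·kg⁻¹·s⁻¹·C = (m⁻⁴·s⁴) · (kg·m²·s⁻³·A⁻¹) · kg⁻¹ · s⁻¹ · (s·A) = m⁻²·s.
Both reduce to m⁻²·s.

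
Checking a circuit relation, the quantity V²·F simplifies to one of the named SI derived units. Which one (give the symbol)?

V = kg·m²·s⁻³·A⁻¹.
So V² = kg²·m⁴·s⁻⁶·A⁻².
F = kg⁻¹·m⁻²·s⁴·A².
Combining: V²·F = (kg²·m⁴·s⁻⁶·A⁻²) · (kg⁻¹·m⁻²·s⁴·A²) = kg·m²·s⁻².
kg·m²·s⁻² is the base-SI form of the joule.

J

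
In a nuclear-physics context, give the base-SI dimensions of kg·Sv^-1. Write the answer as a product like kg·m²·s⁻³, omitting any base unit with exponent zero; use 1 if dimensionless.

kg·m⁻²·s²

Sv = m²·s⁻².
So Sv⁻¹ = m⁻²·s².
Combining: kg·Sv⁻¹ = kg · (m⁻²·s²) = kg·m⁻²·s².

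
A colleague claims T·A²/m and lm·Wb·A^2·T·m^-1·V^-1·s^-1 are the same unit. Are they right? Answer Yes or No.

Left side:
  T = kg·s⁻²·A⁻¹.
  Combining: m⁻¹·T·A² = m⁻¹ · (kg·s⁻²·A⁻¹) · A² = kg·m⁻¹·s⁻²·A.
Right side:
  lm = cd·sr = cd (luminous flux; sr is dimensionless).
  Wb = V·s (flux: a volt is a weber per second),
      = kg·m²·s⁻²·A⁻¹.
  T = Wb/m² (flux density = flux per area),
      = kg·s⁻²·A⁻¹.
  V = W/A (potential = power per current),
      = kg·m²·s⁻³·A⁻¹.
  So V⁻¹ = kg⁻¹·m⁻²·s³·A.
  Combining: lm·Wb·A²·T·m⁻¹·V⁻¹·s⁻¹ = cd · (kg·m²·s⁻²·A⁻¹) · A² · (kg·s⁻²·A⁻¹) · m⁻¹ · (kg⁻¹·m⁻²·s³·A) · s⁻¹ = kg·m⁻¹·s⁻²·A·cd.
Left is kg·m⁻¹·s⁻²·A; right is kg·m⁻¹·s⁻²·A·cd — different.

No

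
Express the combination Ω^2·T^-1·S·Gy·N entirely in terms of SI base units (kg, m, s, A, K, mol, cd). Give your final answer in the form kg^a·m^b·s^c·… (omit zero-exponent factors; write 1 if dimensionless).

Ω = V/A (resistance = voltage per current),
    = kg·m²·s⁻³·A⁻².
So Ω² = kg²·m⁴·s⁻⁶·A⁻⁴.
T = Wb/m² (flux density = flux per area),
    = kg·s⁻²·A⁻¹.
So T⁻¹ = kg⁻¹·s²·A.
S = 1/Ω (conductance is reciprocal resistance),
    = kg⁻¹·m⁻²·s³·A².
Gy = J/kg (absorbed dose = energy per mass),
    = m²·s⁻².
N = kg·m/s² = kg·m·s⁻² (force = mass × acceleration).
Combining: Ω²·T⁻¹·S·Gy·N = (kg²·m⁴·s⁻⁶·A⁻⁴) · (kg⁻¹·s²·A) · (kg⁻¹·m⁻²·s³·A²) · (m²·s⁻²) · (kg·m·s⁻²) = kg·m⁵·s⁻⁵·A⁻¹.

kg·m⁵·s⁻⁵·A⁻¹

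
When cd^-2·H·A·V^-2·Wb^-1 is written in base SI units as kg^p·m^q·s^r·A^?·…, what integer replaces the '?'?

H = Wb/A (inductance = flux per current),
    = kg·m²·s⁻²·A⁻².
V = W/A (potential = power per current),
    = kg·m²·s⁻³·A⁻¹.
So V⁻² = kg⁻²·m⁻⁴·s⁶·A².
Wb = V·s (flux: a volt is a weber per second),
    = kg·m²·s⁻²·A⁻¹.
So Wb⁻¹ = kg⁻¹·m⁻²·s²·A.
Combining: cd⁻²·H·A·V⁻²·Wb⁻¹ = cd⁻² · (kg·m²·s⁻²·A⁻²) · A · (kg⁻²·m⁻⁴·s⁶·A²) · (kg⁻¹·m⁻²·s²·A) = kg⁻²·m⁻⁴·s⁶·A²·cd⁻².
The exponent of A is 2.

2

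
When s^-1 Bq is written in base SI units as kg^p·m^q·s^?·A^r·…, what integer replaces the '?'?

Bq = 1/s = s⁻¹ (activity is decays per second).
Combining: s⁻¹·Bq = s⁻¹ · s⁻¹ = s⁻².
The exponent of s is -2.

-2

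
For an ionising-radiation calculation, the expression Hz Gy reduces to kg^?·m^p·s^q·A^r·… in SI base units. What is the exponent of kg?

Hz = 1/s = s⁻¹ (frequency is cycles per second).
Gy = J/kg (absorbed dose = energy per mass),
    = m²·s⁻².
Combining: Hz·Gy = s⁻¹ · (m²·s⁻²) = m²·s⁻³.
The exponent of kg is 0.

0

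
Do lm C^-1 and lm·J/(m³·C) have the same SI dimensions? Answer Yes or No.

No

Left side:
  lm = cd·sr = cd (luminous flux; sr is dimensionless).
  C = A·s = s·A (charge = current × time).
  So C⁻¹ = s⁻¹·A⁻¹.
  Combining: lm·C⁻¹ = cd · (s⁻¹·A⁻¹) = s⁻¹·A⁻¹·cd.
Right side:
  lm = cd·sr = cd (luminous flux; sr is dimensionless).
  J = N·m (work = force × distance),
      = kg·m²·s⁻².
  C = A·s = s·A (charge = current × time).
  So C⁻¹ = s⁻¹·A⁻¹.
  Combining: lm·m⁻³·J·C⁻¹ = cd · m⁻³ · (kg·m²·s⁻²) · (s⁻¹·A⁻¹) = kg·m⁻¹·s⁻³·A⁻¹·cd.
Left is s⁻¹·A⁻¹·cd; right is kg·m⁻¹·s⁻³·A⁻¹·cd — different.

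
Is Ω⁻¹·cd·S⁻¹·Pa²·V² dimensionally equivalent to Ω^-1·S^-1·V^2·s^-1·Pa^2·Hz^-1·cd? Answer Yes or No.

Yes

Left side:
  Ω = V/A (resistance = voltage per current),
      = kg·m²·s⁻³·A⁻².
  So Ω⁻¹ = kg⁻¹·m⁻²·s³·A².
  S = 1/Ω (conductance is reciprocal resistance),
      = kg⁻¹·m⁻²·s³·A².
  So S⁻¹ = kg·m²·s⁻³·A⁻².
  Pa = N/m² (pressure = force per area),
      = kg·m⁻¹·s⁻².
  So Pa² = kg²·m⁻²·s⁻⁴.
  V = W/A (potential = power per current),
      = kg·m²·s⁻³·A⁻¹.
  So V² = kg²·m⁴·s⁻⁶·A⁻².
  Combining: Ω⁻¹·cd·S⁻¹·Pa²·V² = (kg⁻¹·m⁻²·s³·A²) · cd · (kg·m²·s⁻³·A⁻²) · (kg²·m⁻²·s⁻⁴) · (kg²·m⁴·s⁻⁶·A⁻²) = kg⁴·m²·s⁻¹⁰·A⁻²·cd.
Right side:
  Ω = V/A (resistance = voltage per current),
      = kg·m²·s⁻³·A⁻².
  So Ω⁻¹ = kg⁻¹·m⁻²·s³·A².
  S = 1/Ω (conductance is reciprocal resistance),
      = kg⁻¹·m⁻²·s³·A².
  So S⁻¹ = kg·m²·s⁻³·A⁻².
  V = W/A (potential = power per current),
      = kg·m²·s⁻³·A⁻¹.
  So V² = kg²·m⁴·s⁻⁶·A⁻².
  Pa = N/m² (pressure = force per area),
      = kg·m⁻¹·s⁻².
  So Pa² = kg²·m⁻²·s⁻⁴.
  Hz = 1/s = s⁻¹ (frequency is cycles per second).
  So Hz⁻¹ = s.
  Combining: Ω⁻¹·S⁻¹·V²·s⁻¹·Pa²·Hz⁻¹·cd = (kg⁻¹·m⁻²·s³·A²) · (kg·m²·s⁻³·A⁻²) · (kg²·m⁴·s⁻⁶·A⁻²) · s⁻¹ · (kg²·m⁻²·s⁻⁴) · s · cd = kg⁴·m²·s⁻¹⁰·A⁻²·cd.
Both reduce to kg⁴·m²·s⁻¹⁰·A⁻²·cd.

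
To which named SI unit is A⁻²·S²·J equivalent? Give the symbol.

F

S = 1/Ω (conductance is reciprocal resistance),
    = kg⁻¹·m⁻²·s³·A².
So S² = kg⁻²·m⁻⁴·s⁶·A⁴.
J = N·m (work = force × distance),
    = kg·m²·s⁻².
Combining: A⁻²·S²·J = A⁻² · (kg⁻²·m⁻⁴·s⁶·A⁴) · (kg·m²·s⁻²) = kg⁻¹·m⁻²·s⁴·A².
kg⁻¹·m⁻²·s⁴·A² is the base-SI form of the farad.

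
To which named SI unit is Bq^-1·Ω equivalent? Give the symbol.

H

Bq = 1/s = s⁻¹ (activity is decays per second).
So Bq⁻¹ = s.
Ω = V/A (resistance = voltage per current),
    = kg·m²·s⁻³·A⁻².
Combining: Bq⁻¹·Ω = s · (kg·m²·s⁻³·A⁻²) = kg·m²·s⁻²·A⁻².
kg·m²·s⁻²·A⁻² is the base-SI form of the henry.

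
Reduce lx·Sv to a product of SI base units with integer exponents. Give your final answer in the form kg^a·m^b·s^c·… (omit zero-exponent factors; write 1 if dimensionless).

lx = lm/m² (illuminance = luminous flux per area),
    = m⁻²·cd.
Sv = J/kg (equivalent dose = energy per mass),
    = m²·s⁻².
Combining: lx·Sv = (m⁻²·cd) · (m²·s⁻²) = s⁻²·cd.

s⁻²·cd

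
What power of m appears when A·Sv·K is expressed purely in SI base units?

Sv = J/kg (equivalent dose = energy per mass),
    = m²·s⁻².
Combining: A·Sv·K = A · (m²·s⁻²) · K = m²·s⁻²·A·K.
The exponent of m is 2.

2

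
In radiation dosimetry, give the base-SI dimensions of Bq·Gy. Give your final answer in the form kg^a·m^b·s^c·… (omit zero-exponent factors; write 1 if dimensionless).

Bq = 1/s = s⁻¹ (activity is decays per second).
Gy = J/kg (absorbed dose = energy per mass),
    = m²·s⁻².
Combining: Bq·Gy = s⁻¹ · (m²·s⁻²) = m²·s⁻³.

m²·s⁻³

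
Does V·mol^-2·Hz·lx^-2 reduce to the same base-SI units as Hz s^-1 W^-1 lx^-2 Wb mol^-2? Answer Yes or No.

No

Left side:
  V = kg·m²·s⁻³·A⁻¹.
  Hz = s⁻¹.
  lx = m⁻²·cd.
  So lx⁻² = m⁴·cd⁻².
  Combining: V·mol⁻²·Hz·lx⁻² = (kg·m²·s⁻³·A⁻¹) · mol⁻² · s⁻¹ · (m⁴·cd⁻²) = kg·m⁶·s⁻⁴·A⁻¹·mol⁻²·cd⁻².
Right side:
  Hz = 1/s = s⁻¹ (frequency is cycles per second).
  W = J/s (power = energy per time),
      = kg·m²·s⁻³.
  So W⁻¹ = kg⁻¹·m⁻²·s³.
  lx = lm/m² (illuminance = luminous flux per area),
      = m⁻²·cd.
  So lx⁻² = m⁴·cd⁻².
  Wb = V·s (flux: a volt is a weber per second),
      = kg·m²·s⁻²·A⁻¹.
  Combining: Hz·s⁻¹·W⁻¹·lx⁻²·Wb·mol⁻² = s⁻¹ · s⁻¹ · (kg⁻¹·m⁻²·s³) · (m⁴·cd⁻²) · (kg·m²·s⁻²·A⁻¹) · mol⁻² = m⁴·s⁻¹·A⁻¹·mol⁻²·cd⁻².
Left is kg·m⁶·s⁻⁴·A⁻¹·mol⁻²·cd⁻²; right is m⁴·s⁻¹·A⁻¹·mol⁻²·cd⁻² — different.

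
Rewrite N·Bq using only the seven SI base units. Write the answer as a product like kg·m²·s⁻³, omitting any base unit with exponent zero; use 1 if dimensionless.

kg·m·s⁻³

N = kg·m·s⁻².
Bq = s⁻¹.
Combining: N·Bq = (kg·m·s⁻²) · s⁻¹ = kg·m·s⁻³.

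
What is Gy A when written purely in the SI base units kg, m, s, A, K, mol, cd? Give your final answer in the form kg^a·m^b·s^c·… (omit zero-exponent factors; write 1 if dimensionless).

m²·s⁻²·A

Gy = m²·s⁻².
Combining: Gy·A = (m²·s⁻²) · A = m²·s⁻²·A.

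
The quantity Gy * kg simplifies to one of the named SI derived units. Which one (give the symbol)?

Gy = J/kg (absorbed dose = energy per mass),
    = m²·s⁻².
Combining: Gy·kg = (m²·s⁻²) · kg = kg·m²·s⁻².
kg·m²·s⁻² is the base-SI form of the joule.

J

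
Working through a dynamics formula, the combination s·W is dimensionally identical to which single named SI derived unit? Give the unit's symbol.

W = kg·m²·s⁻³.
Combining: s·W = s · (kg·m²·s⁻³) = kg·m²·s⁻².
kg·m²·s⁻² is the base-SI form of the joule.

J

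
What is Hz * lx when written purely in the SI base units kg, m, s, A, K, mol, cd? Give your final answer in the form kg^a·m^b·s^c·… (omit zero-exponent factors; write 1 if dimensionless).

Hz = s⁻¹.
lx = m⁻²·cd.
Combining: Hz·lx = s⁻¹ · (m⁻²·cd) = m⁻²·s⁻¹·cd.

m⁻²·s⁻¹·cd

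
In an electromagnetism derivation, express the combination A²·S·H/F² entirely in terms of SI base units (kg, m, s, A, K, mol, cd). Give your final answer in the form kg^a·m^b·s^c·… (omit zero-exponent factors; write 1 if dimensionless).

S = kg⁻¹·m⁻²·s³·A².
F = kg⁻¹·m⁻²·s⁴·A².
So F⁻² = kg²·m⁴·s⁻⁸·A⁻⁴.
H = kg·m²·s⁻²·A⁻².
Combining: A²·S·F⁻²·H = A² · (kg⁻¹·m⁻²·s³·A²) · (kg²·m⁴·s⁻⁸·A⁻⁴) · (kg·m²·s⁻²·A⁻²) = kg²·m⁴·s⁻⁷·A⁻².

kg²·m⁴·s⁻⁷·A⁻²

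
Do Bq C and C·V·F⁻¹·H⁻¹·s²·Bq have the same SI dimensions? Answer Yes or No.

Left side:
  Bq = s⁻¹.
  C = s·A.
  Combining: Bq·C = s⁻¹ · (s·A) = A.
Right side:
  C = A·s = s·A (charge = current × time).
  V = W/A (potential = power per current),
      = kg·m²·s⁻³·A⁻¹.
  F = C/V (capacitance = charge per voltage),
      = A·s/(kg·m²·s⁻³·A⁻¹) (substituting C and V),
      = kg⁻¹·m⁻²·s⁴·A².
  So F⁻¹ = kg·m²·s⁻⁴·A⁻².
  H = Wb/A (inductance = flux per current),
      = kg·m²·s⁻²·A⁻².
  So H⁻¹ = kg⁻¹·m⁻²·s²·A².
  Bq = 1/s = s⁻¹ (activity is decays per second).
  Combining: C·V·F⁻¹·H⁻¹·s²·Bq = (s·A) · (kg·m²·s⁻³·A⁻¹) · (kg·m²·s⁻⁴·A⁻²) · (kg⁻¹·m⁻²·s²·A²) · s² · s⁻¹ = kg·m²·s⁻³.
Left is A; right is kg·m²·s⁻³ — different.

No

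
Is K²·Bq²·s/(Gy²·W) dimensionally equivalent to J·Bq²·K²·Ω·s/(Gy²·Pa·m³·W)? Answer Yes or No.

No

Left side:
  Bq = s⁻¹.
  So Bq² = s⁻².
  Gy = m²·s⁻².
  So Gy⁻² = m⁻⁴·s⁴.
  W = kg·m²·s⁻³.
  So W⁻¹ = kg⁻¹·m⁻²·s³.
  Combining: K²·Bq²·Gy⁻²·W⁻¹·s = K² · s⁻² · (m⁻⁴·s⁴) · (kg⁻¹·m⁻²·s³) · s = kg⁻¹·m⁻⁶·s⁶·K².
Right side:
  J = N·m (work = force × distance),
      = kg·m²·s⁻².
  Gy = J/kg (absorbed dose = energy per mass),
      = m²·s⁻².
  So Gy⁻² = m⁻⁴·s⁴.
  Bq = 1/s = s⁻¹ (activity is decays per second).
  So Bq² = s⁻².
  Pa = N/m² (pressure = force per area),
      = kg·m⁻¹·s⁻².
  So Pa⁻¹ = kg⁻¹·m·s².
  Ω = V/A (resistance = voltage per current),
      = kg·m²·s⁻³·A⁻².
  W = J/s (power = energy per time),
      = kg·m²·s⁻³.
  So W⁻¹ = kg⁻¹·m⁻²·s³.
  Combining: J·Gy⁻²·Bq²·K²·Pa⁻¹·Ω·m⁻³·s·W⁻¹ = (kg·m²·s⁻²) · (m⁻⁴·s⁴) · s⁻² · K² · (kg⁻¹·m·s²) · (kg·m²·s⁻³·A⁻²) · m⁻³ · s · (kg⁻¹·m⁻²·s³) = m⁻⁴·s³·A⁻²·K².
Left is kg⁻¹·m⁻⁶·s⁶·K²; right is m⁻⁴·s³·A⁻²·K² — different.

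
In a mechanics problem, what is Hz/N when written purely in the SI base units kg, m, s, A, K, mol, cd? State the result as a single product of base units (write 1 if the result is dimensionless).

kg⁻¹·m⁻¹·s

Hz = 1/s = s⁻¹ (frequency is cycles per second).
N = kg·m/s² = kg·m·s⁻² (force = mass × acceleration).
So N⁻¹ = kg⁻¹·m⁻¹·s².
Combining: Hz·N⁻¹ = s⁻¹ · (kg⁻¹·m⁻¹·s²) = kg⁻¹·m⁻¹·s.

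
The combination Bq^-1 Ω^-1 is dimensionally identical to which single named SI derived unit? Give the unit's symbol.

Bq = 1/s = s⁻¹ (activity is decays per second).
So Bq⁻¹ = s.
Ω = V/A (resistance = voltage per current),
    = kg·m²·s⁻³·A⁻².
So Ω⁻¹ = kg⁻¹·m⁻²·s³·A².
Combining: Bq⁻¹·Ω⁻¹ = s · (kg⁻¹·m⁻²·s³·A²) = kg⁻¹·m⁻²·s⁴·A².
kg⁻¹·m⁻²·s⁴·A² is the base-SI form of the farad.

F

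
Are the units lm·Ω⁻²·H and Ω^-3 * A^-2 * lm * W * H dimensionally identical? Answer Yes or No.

Left side:
  lm = cd.
  Ω = kg·m²·s⁻³·A⁻².
  So Ω⁻² = kg⁻²·m⁻⁴·s⁶·A⁴.
  H = kg·m²·s⁻²·A⁻².
  Combining: lm·Ω⁻²·H = cd · (kg⁻²·m⁻⁴·s⁶·A⁴) · (kg·m²·s⁻²·A⁻²) = kg⁻¹·m⁻²·s⁴·A²·cd.
Right side:
  Ω = V/A (resistance = voltage per current),
      = kg·m²·s⁻³·A⁻².
  So Ω⁻³ = kg⁻³·m⁻⁶·s⁹·A⁶.
  lm = cd·sr = cd (luminous flux; sr is dimensionless).
  W = J/s (power = energy per time),
      = kg·m²·s⁻³.
  H = Wb/A (inductance = flux per current),
      = kg·m²·s⁻²·A⁻².
  Combining: Ω⁻³·A⁻²·lm·W·H = (kg⁻³·m⁻⁶·s⁹·A⁶) · A⁻² · cd · (kg·m²·s⁻³) · (kg·m²·s⁻²·A⁻²) = kg⁻¹·m⁻²·s⁴·A²·cd.
Both reduce to kg⁻¹·m⁻²·s⁴·A²·cd.

Yes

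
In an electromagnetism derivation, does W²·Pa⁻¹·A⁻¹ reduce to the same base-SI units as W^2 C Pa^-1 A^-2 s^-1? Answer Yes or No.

Yes

Left side:
  W = J/s (power = energy per time),
      = kg·m²·s⁻³.
  So W² = kg²·m⁴·s⁻⁶.
  Pa = N/m² (pressure = force per area),
      = kg·m⁻¹·s⁻².
  So Pa⁻¹ = kg⁻¹·m·s².
  Combining: W²·Pa⁻¹·A⁻¹ = (kg²·m⁴·s⁻⁶) · (kg⁻¹·m·s²) · A⁻¹ = kg·m⁵·s⁻⁴·A⁻¹.
Right side:
  W = kg·m²·s⁻³.
  So W² = kg²·m⁴·s⁻⁶.
  C = s·A.
  Pa = kg·m⁻¹·s⁻².
  So Pa⁻¹ = kg⁻¹·m·s².
  Combining: W²·C·Pa⁻¹·A⁻²·s⁻¹ = (kg²·m⁴·s⁻⁶) · (s·A) · (kg⁻¹·m·s²) · A⁻² · s⁻¹ = kg·m⁵·s⁻⁴·A⁻¹.
Both reduce to kg·m⁵·s⁻⁴·A⁻¹.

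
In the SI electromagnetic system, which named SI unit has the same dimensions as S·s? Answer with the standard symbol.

S = kg⁻¹·m⁻²·s³·A².
Combining: S·s = (kg⁻¹·m⁻²·s³·A²) · s = kg⁻¹·m⁻²·s⁴·A².
kg⁻¹·m⁻²·s⁴·A² is the base-SI form of the farad.

F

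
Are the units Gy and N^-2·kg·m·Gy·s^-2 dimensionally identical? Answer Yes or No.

No

Left side:
  Gy = m²·s⁻².
Right side:
  N = kg·m/s² = kg·m·s⁻² (force = mass × acceleration).
  So N⁻² = kg⁻²·m⁻²·s⁴.
  Gy = J/kg (absorbed dose = energy per mass),
      = m²·s⁻².
  Combining: N⁻²·kg·m·Gy·s⁻² = (kg⁻²·m⁻²·s⁴) · kg · m · (m²·s⁻²) · s⁻² = kg⁻¹·m.
Left is m²·s⁻²; right is kg⁻¹·m — different.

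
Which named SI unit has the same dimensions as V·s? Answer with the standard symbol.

Wb

V = W/A (potential = power per current),
    = kg·m²·s⁻³·A⁻¹.
Combining: V·s = (kg·m²·s⁻³·A⁻¹) · s = kg·m²·s⁻²·A⁻¹.
kg·m²·s⁻²·A⁻¹ is the base-SI form of the weber.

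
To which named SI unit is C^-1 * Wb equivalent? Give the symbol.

Ω

C = s·A.
So C⁻¹ = s⁻¹·A⁻¹.
Wb = kg·m²·s⁻²·A⁻¹.
Combining: C⁻¹·Wb = (s⁻¹·A⁻¹) · (kg·m²·s⁻²·A⁻¹) = kg·m²·s⁻³·A⁻².
kg·m²·s⁻³·A⁻² is the base-SI form of the ohm.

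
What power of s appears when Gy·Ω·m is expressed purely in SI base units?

-5

Gy = m²·s⁻².
Ω = kg·m²·s⁻³·A⁻².
Combining: Gy·Ω·m = (m²·s⁻²) · (kg·m²·s⁻³·A⁻²) · m = kg·m⁵·s⁻⁵·A⁻².
The exponent of s is -5.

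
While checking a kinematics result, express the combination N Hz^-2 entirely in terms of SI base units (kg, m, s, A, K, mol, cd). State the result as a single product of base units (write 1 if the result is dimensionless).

N = kg·m/s² = kg·m·s⁻² (force = mass × acceleration).
Hz = 1/s = s⁻¹ (frequency is cycles per second).
So Hz⁻² = s².
Combining: N·Hz⁻² = (kg·m·s⁻²) · s² = kg·m.

kg·m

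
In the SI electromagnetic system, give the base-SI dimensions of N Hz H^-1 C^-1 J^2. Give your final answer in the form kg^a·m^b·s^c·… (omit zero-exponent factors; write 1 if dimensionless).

N = kg·m·s⁻².
Hz = s⁻¹.
H = kg·m²·s⁻²·A⁻².
So H⁻¹ = kg⁻¹·m⁻²·s²·A².
C = s·A.
So C⁻¹ = s⁻¹·A⁻¹.
J = kg·m²·s⁻².
So J² = kg²·m⁴·s⁻⁴.
Combining: N·Hz·H⁻¹·C⁻¹·J² = (kg·m·s⁻²) · s⁻¹ · (kg⁻¹·m⁻²·s²·A²) · (s⁻¹·A⁻¹) · (kg²·m⁴·s⁻⁴) = kg²·m³·s⁻⁶·A.

kg²·m³·s⁻⁶·A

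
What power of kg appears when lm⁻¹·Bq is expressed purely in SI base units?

0

lm = cd.
So lm⁻¹ = cd⁻¹.
Bq = s⁻¹.
Combining: lm⁻¹·Bq = cd⁻¹ · s⁻¹ = s⁻¹·cd⁻¹.
The exponent of kg is 0.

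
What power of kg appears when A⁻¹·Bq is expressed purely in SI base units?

0

Bq = 1/s = s⁻¹ (activity is decays per second).
Combining: A⁻¹·Bq = A⁻¹ · s⁻¹ = s⁻¹·A⁻¹.
The exponent of kg is 0.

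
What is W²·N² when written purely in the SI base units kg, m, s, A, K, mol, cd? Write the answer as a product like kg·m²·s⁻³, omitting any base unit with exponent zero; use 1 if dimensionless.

kg⁴·m⁶·s⁻¹⁰

W = kg·m²·s⁻³.
So W² = kg²·m⁴·s⁻⁶.
N = kg·m·s⁻².
So N² = kg²·m²·s⁻⁴.
Combining: W²·N² = (kg²·m⁴·s⁻⁶) · (kg²·m²·s⁻⁴) = kg⁴·m⁶·s⁻¹⁰.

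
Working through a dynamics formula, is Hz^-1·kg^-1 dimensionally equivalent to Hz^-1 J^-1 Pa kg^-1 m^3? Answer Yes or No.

Yes

Left side:
  Hz = 1/s = s⁻¹ (frequency is cycles per second).
  So Hz⁻¹ = s.
  Combining: Hz⁻¹·kg⁻¹ = s · kg⁻¹ = kg⁻¹·s.
Right side:
  Hz = 1/s = s⁻¹ (frequency is cycles per second).
  So Hz⁻¹ = s.
  J = N·m (work = force × distance),
      = kg·m²·s⁻².
  So J⁻¹ = kg⁻¹·m⁻²·s².
  Pa = N/m² (pressure = force per area),
      = kg·m⁻¹·s⁻².
  Combining: Hz⁻¹·J⁻¹·Pa·kg⁻¹·m³ = s · (kg⁻¹·m⁻²·s²) · (kg·m⁻¹·s⁻²) · kg⁻¹ · m³ = kg⁻¹·s.
Both reduce to kg⁻¹·s.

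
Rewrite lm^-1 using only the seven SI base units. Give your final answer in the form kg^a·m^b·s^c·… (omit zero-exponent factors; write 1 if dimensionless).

cd⁻¹

lm = cd·sr = cd (luminous flux; sr is dimensionless).
So lm⁻¹ = cd⁻¹.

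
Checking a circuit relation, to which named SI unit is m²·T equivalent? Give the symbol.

T = Wb/m² (flux density = flux per area),
    = kg·s⁻²·A⁻¹.
Combining: m²·T = m² · (kg·s⁻²·A⁻¹) = kg·m²·s⁻²·A⁻¹.
kg·m²·s⁻²·A⁻¹ is the base-SI form of the weber.

Wb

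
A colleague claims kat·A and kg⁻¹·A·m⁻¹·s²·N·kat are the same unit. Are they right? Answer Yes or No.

Left side:
  kat = mol/s = s⁻¹·mol (catalytic activity).
  Combining: kat·A = (s⁻¹·mol) · A = s⁻¹·A·mol.
Right side:
  N = kg·m/s² = kg·m·s⁻² (force = mass × acceleration).
  kat = mol/s = s⁻¹·mol (catalytic activity).
  Combining: kg⁻¹·A·m⁻¹·s²·N·kat = kg⁻¹ · A · m⁻¹ · s² · (kg·m·s⁻²) · (s⁻¹·mol) = s⁻¹·A·mol.
Both reduce to s⁻¹·A·mol.

Yes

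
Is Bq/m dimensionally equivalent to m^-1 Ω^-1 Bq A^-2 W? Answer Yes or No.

Yes

Left side:
  Bq = s⁻¹.
  Combining: m⁻¹·Bq = m⁻¹ · s⁻¹ = m⁻¹·s⁻¹.
Right side:
  Ω = V/A (resistance = voltage per current),
      = kg·m²·s⁻³·A⁻².
  So Ω⁻¹ = kg⁻¹·m⁻²·s³·A².
  Bq = 1/s = s⁻¹ (activity is decays per second).
  W = J/s (power = energy per time),
      = kg·m²·s⁻³.
  Combining: m⁻¹·Ω⁻¹·Bq·A⁻²·W = m⁻¹ · (kg⁻¹·m⁻²·s³·A²) · s⁻¹ · A⁻² · (kg·m²·s⁻³) = m⁻¹·s⁻¹.
Both reduce to m⁻¹·s⁻¹.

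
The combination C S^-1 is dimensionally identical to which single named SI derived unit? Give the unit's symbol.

C = A·s = s·A (charge = current × time).
S = 1/Ω (conductance is reciprocal resistance),
    = kg⁻¹·m⁻²·s³·A².
So S⁻¹ = kg·m²·s⁻³·A⁻².
Combining: C·S⁻¹ = (s·A) · (kg·m²·s⁻³·A⁻²) = kg·m²·s⁻²·A⁻¹.
kg·m²·s⁻²·A⁻¹ is the base-SI form of the weber.

Wb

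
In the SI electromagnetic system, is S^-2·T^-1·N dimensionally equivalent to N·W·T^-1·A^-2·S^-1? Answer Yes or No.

Left side:
  S = 1/Ω (conductance is reciprocal resistance),
      = kg⁻¹·m⁻²·s³·A².
  So S⁻² = kg²·m⁴·s⁻⁶·A⁻⁴.
  T = Wb/m² (flux density = flux per area),
      = kg·s⁻²·A⁻¹.
  So T⁻¹ = kg⁻¹·s²·A.
  N = kg·m/s² = kg·m·s⁻² (force = mass × acceleration).
  Combining: S⁻²·T⁻¹·N = (kg²·m⁴·s⁻⁶·A⁻⁴) · (kg⁻¹·s²·A) · (kg·m·s⁻²) = kg²·m⁵·s⁻⁶·A⁻³.
Right side:
  N = kg·m/s² = kg·m·s⁻² (force = mass × acceleration).
  W = J/s (power = energy per time),
      = kg·m²·s⁻³.
  T = Wb/m² (flux density = flux per area),
      = kg·s⁻²·A⁻¹.
  So T⁻¹ = kg⁻¹·s²·A.
  S = 1/Ω (conductance is reciprocal resistance),
      = kg⁻¹·m⁻²·s³·A².
  So S⁻¹ = kg·m²·s⁻³·A⁻².
  Combining: N·W·T⁻¹·A⁻²·S⁻¹ = (kg·m·s⁻²) · (kg·m²·s⁻³) · (kg⁻¹·s²·A) · A⁻² · (kg·m²·s⁻³·A⁻²) = kg²·m⁵·s⁻⁶·A⁻³.
Both reduce to kg²·m⁵·s⁻⁶·A⁻³.

Yes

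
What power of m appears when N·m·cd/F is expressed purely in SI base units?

N = kg·m·s⁻².
F = kg⁻¹·m⁻²·s⁴·A².
So F⁻¹ = kg·m²·s⁻⁴·A⁻².
Combining: N·m·cd·F⁻¹ = (kg·m·s⁻²) · m · cd · (kg·m²·s⁻⁴·A⁻²) = kg²·m⁴·s⁻⁶·A⁻²·cd.
The exponent of m is 4.

4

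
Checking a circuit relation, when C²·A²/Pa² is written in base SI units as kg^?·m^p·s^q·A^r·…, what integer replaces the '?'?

-2

C = s·A.
So C² = s²·A².
Pa = kg·m⁻¹·s⁻².
So Pa⁻² = kg⁻²·m²·s⁴.
Combining: C²·A²·Pa⁻² = (s²·A²) · A² · (kg⁻²·m²·s⁴) = kg⁻²·m²·s⁶·A⁴.
The exponent of kg is -2.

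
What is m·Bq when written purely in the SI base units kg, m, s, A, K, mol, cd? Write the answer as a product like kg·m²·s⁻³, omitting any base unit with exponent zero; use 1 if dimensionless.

m·s⁻¹

Bq = s⁻¹.
Combining: m·Bq = m · s⁻¹ = m·s⁻¹.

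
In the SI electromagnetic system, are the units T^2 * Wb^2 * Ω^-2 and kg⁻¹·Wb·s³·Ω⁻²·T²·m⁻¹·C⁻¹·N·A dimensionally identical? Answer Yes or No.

Left side:
  T = kg·s⁻²·A⁻¹.
  So T² = kg²·s⁻⁴·A⁻².
  Wb = kg·m²·s⁻²·A⁻¹.
  So Wb² = kg²·m⁴·s⁻⁴·A⁻².
  Ω = kg·m²·s⁻³·A⁻².
  So Ω⁻² = kg⁻²·m⁻⁴·s⁶·A⁴.
  Combining: T²·Wb²·Ω⁻² = (kg²·s⁻⁴·A⁻²) · (kg²·m⁴·s⁻⁴·A⁻²) · (kg⁻²·m⁻⁴·s⁶·A⁴) = kg²·s⁻².
Right side:
  Wb = kg·m²·s⁻²·A⁻¹.
  Ω = kg·m²·s⁻³·A⁻².
  So Ω⁻² = kg⁻²·m⁻⁴·s⁶·A⁴.
  T = kg·s⁻²·A⁻¹.
  So T² = kg²·s⁻⁴·A⁻².
  C = s·A.
  So C⁻¹ = s⁻¹·A⁻¹.
  N = kg·m·s⁻².
  Combining: kg⁻¹·Wb·s³·Ω⁻²·T²·m⁻¹·C⁻¹·N·A = kg⁻¹ · (kg·m²·s⁻²·A⁻¹) · s³ · (kg⁻²·m⁻⁴·s⁶·A⁴) · (kg²·s⁻⁴·A⁻²) · m⁻¹ · (s⁻¹·A⁻¹) · (kg·m·s⁻²) · A = kg·m⁻²·A.
Left is kg²·s⁻²; right is kg·m⁻²·A — different.

No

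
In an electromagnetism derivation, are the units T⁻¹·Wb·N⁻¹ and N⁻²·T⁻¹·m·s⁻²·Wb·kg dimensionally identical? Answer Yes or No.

Yes

Left side:
  T = kg·s⁻²·A⁻¹.
  So T⁻¹ = kg⁻¹·s²·A.
  Wb = kg·m²·s⁻²·A⁻¹.
  N = kg·m·s⁻².
  So N⁻¹ = kg⁻¹·m⁻¹·s².
  Combining: T⁻¹·Wb·N⁻¹ = (kg⁻¹·s²·A) · (kg·m²·s⁻²·A⁻¹) · (kg⁻¹·m⁻¹·s²) = kg⁻¹·m·s².
Right side:
  N = kg·m·s⁻².
  So N⁻² = kg⁻²·m⁻²·s⁴.
  T = kg·s⁻²·A⁻¹.
  So T⁻¹ = kg⁻¹·s²·A.
  Wb = kg·m²·s⁻²·A⁻¹.
  Combining: N⁻²·T⁻¹·m·s⁻²·Wb·kg = (kg⁻²·m⁻²·s⁴) · (kg⁻¹·s²·A) · m · s⁻² · (kg·m²·s⁻²·A⁻¹) · kg = kg⁻¹·m·s².
Both reduce to kg⁻¹·m·s².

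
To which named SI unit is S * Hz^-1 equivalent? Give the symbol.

S = kg⁻¹·m⁻²·s³·A².
Hz = s⁻¹.
So Hz⁻¹ = s.
Combining: S·Hz⁻¹ = (kg⁻¹·m⁻²·s³·A²) · s = kg⁻¹·m⁻²·s⁴·A².
kg⁻¹·m⁻²·s⁴·A² is the base-SI form of the farad.

F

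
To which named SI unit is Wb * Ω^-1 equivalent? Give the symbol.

Wb = V·s (flux: a volt is a weber per second),
    = kg·m²·s⁻²·A⁻¹.
Ω = V/A (resistance = voltage per current),
    = kg·m²·s⁻³·A⁻².
So Ω⁻¹ = kg⁻¹·m⁻²·s³·A².
Combining: Wb·Ω⁻¹ = (kg·m²·s⁻²·A⁻¹) · (kg⁻¹·m⁻²·s³·A²) = s·A.
s·A is the base-SI form of the coulomb.

C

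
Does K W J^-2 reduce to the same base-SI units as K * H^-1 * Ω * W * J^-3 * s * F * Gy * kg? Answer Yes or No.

Left side:
  W = kg·m²·s⁻³.
  J = kg·m²·s⁻².
  So J⁻² = kg⁻²·m⁻⁴·s⁴.
  Combining: K·W·J⁻² = K · (kg·m²·s⁻³) · (kg⁻²·m⁻⁴·s⁴) = kg⁻¹·m⁻²·s·K.
Right side:
  H = kg·m²·s⁻²·A⁻².
  So H⁻¹ = kg⁻¹·m⁻²·s²·A².
  Ω = kg·m²·s⁻³·A⁻².
  W = kg·m²·s⁻³.
  J = kg·m²·s⁻².
  So J⁻³ = kg⁻³·m⁻⁶·s⁶.
  F = kg⁻¹·m⁻²·s⁴·A².
  Gy = m²·s⁻².
  Combining: K·H⁻¹·Ω·W·J⁻³·s·F·Gy·kg = K · (kg⁻¹·m⁻²·s²·A²) · (kg·m²·s⁻³·A⁻²) · (kg·m²·s⁻³) · (kg⁻³·m⁻⁶·s⁶) · s · (kg⁻¹·m⁻²·s⁴·A²) · (m²·s⁻²) · kg = kg⁻²·m⁻⁴·s⁵·A²·K.
Left is kg⁻¹·m⁻²·s·K; right is kg⁻²·m⁻⁴·s⁵·A²·K — different.

No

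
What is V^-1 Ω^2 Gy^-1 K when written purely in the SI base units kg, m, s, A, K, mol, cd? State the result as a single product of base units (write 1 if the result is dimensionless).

V = W/A (potential = power per current),
    = kg·m²·s⁻³·A⁻¹.
So V⁻¹ = kg⁻¹·m⁻²·s³·A.
Ω = V/A (resistance = voltage per current),
    = kg·m²·s⁻³·A⁻².
So Ω² = kg²·m⁴·s⁻⁶·A⁻⁴.
Gy = J/kg (absorbed dose = energy per mass),
    = m²·s⁻².
So Gy⁻¹ = m⁻²·s².
Combining: V⁻¹·Ω²·Gy⁻¹·K = (kg⁻¹·m⁻²·s³·A) · (kg²·m⁴·s⁻⁶·A⁻⁴) · (m⁻²·s²) · K = kg·s⁻¹·A⁻³·K.

kg·s⁻¹·A⁻³·K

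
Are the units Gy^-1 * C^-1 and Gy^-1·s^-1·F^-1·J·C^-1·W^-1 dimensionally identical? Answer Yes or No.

Left side:
  Gy = J/kg (absorbed dose = energy per mass),
      = m²·s⁻².
  So Gy⁻¹ = m⁻²·s².
  C = A·s = s·A (charge = current × time).
  So C⁻¹ = s⁻¹·A⁻¹.
  Combining: Gy⁻¹·C⁻¹ = (m⁻²·s²) · (s⁻¹·A⁻¹) = m⁻²·s·A⁻¹.
Right side:
  Gy = m²·s⁻².
  So Gy⁻¹ = m⁻²·s².
  F = kg⁻¹·m⁻²·s⁴·A².
  So F⁻¹ = kg·m²·s⁻⁴·A⁻².
  J = kg·m²·s⁻².
  C = s·A.
  So C⁻¹ = s⁻¹·A⁻¹.
  W = kg·m²·s⁻³.
  So W⁻¹ = kg⁻¹·m⁻²·s³.
  Combining: Gy⁻¹·s⁻¹·F⁻¹·J·C⁻¹·W⁻¹ = (m⁻²·s²) · s⁻¹ · (kg·m²·s⁻⁴·A⁻²) · (kg·m²·s⁻²) · (s⁻¹·A⁻¹) · (kg⁻¹·m⁻²·s³) = kg·s⁻³·A⁻³.
Left is m⁻²·s·A⁻¹; right is kg·s⁻³·A⁻³ — different.

No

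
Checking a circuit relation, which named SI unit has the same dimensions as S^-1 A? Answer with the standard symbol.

S = 1/Ω (conductance is reciprocal resistance),
    = kg⁻¹·m⁻²·s³·A².
So S⁻¹ = kg·m²·s⁻³·A⁻².
Combining: S⁻¹·A = (kg·m²·s⁻³·A⁻²) · A = kg·m²·s⁻³·A⁻¹.
kg·m²·s⁻³·A⁻¹ is the base-SI form of the volt.

V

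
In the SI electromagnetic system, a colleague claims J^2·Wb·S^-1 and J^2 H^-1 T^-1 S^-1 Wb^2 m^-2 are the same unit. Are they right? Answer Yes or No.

No

Left side:
  J = N·m (work = force × distance),
      = kg·m²·s⁻².
  So J² = kg²·m⁴·s⁻⁴.
  Wb = V·s (flux: a volt is a weber per second),
      = kg·m²·s⁻²·A⁻¹.
  S = 1/Ω (conductance is reciprocal resistance),
      = kg⁻¹·m⁻²·s³·A².
  So S⁻¹ = kg·m²·s⁻³·A⁻².
  Combining: J²·Wb·S⁻¹ = (kg²·m⁴·s⁻⁴) · (kg·m²·s⁻²·A⁻¹) · (kg·m²·s⁻³·A⁻²) = kg⁴·m⁸·s⁻⁹·A⁻³.
Right side:
  J = N·m (work = force × distance),
      = kg·m²·s⁻².
  So J² = kg²·m⁴·s⁻⁴.
  H = Wb/A (inductance = flux per current),
      = kg·m²·s⁻²·A⁻².
  So H⁻¹ = kg⁻¹·m⁻²·s²·A².
  T = Wb/m² (flux density = flux per area),
      = kg·s⁻²·A⁻¹.
  So T⁻¹ = kg⁻¹·s²·A.
  S = 1/Ω (conductance is reciprocal resistance),
      = kg⁻¹·m⁻²·s³·A².
  So S⁻¹ = kg·m²·s⁻³·A⁻².
  Wb = V·s (flux: a volt is a weber per second),
      = kg·m²·s⁻²·A⁻¹.
  So Wb² = kg²·m⁴·s⁻⁴·A⁻².
  Combining: J²·H⁻¹·T⁻¹·S⁻¹·Wb²·m⁻² = (kg²·m⁴·s⁻⁴) · (kg⁻¹·m⁻²·s²·A²) · (kg⁻¹·s²·A) · (kg·m²·s⁻³·A⁻²) · (kg²·m⁴·s⁻⁴·A⁻²) · m⁻² = kg³·m⁶·s⁻⁷·A⁻¹.
Left is kg⁴·m⁸·s⁻⁹·A⁻³; right is kg³·m⁶·s⁻⁷·A⁻¹ — different.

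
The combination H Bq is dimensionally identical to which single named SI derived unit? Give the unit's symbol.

H = kg·m²·s⁻²·A⁻².
Bq = s⁻¹.
Combining: H·Bq = (kg·m²·s⁻²·A⁻²) · s⁻¹ = kg·m²·s⁻³·A⁻².
kg·m²·s⁻³·A⁻² is the base-SI form of the ohm.

Ω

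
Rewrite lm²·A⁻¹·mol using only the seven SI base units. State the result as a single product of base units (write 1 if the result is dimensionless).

lm = cd·sr = cd (luminous flux; sr is dimensionless).
So lm² = cd².
Combining: lm²·A⁻¹·mol = cd² · A⁻¹ · mol = A⁻¹·mol·cd².

A⁻¹·mol·cd²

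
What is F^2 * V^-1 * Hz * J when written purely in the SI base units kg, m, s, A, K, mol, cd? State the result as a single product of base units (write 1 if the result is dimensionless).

F = kg⁻¹·m⁻²·s⁴·A².
So F² = kg⁻²·m⁻⁴·s⁸·A⁴.
V = kg·m²·s⁻³·A⁻¹.
So V⁻¹ = kg⁻¹·m⁻²·s³·A.
Hz = s⁻¹.
J = kg·m²·s⁻².
Combining: F²·V⁻¹·Hz·J = (kg⁻²·m⁻⁴·s⁸·A⁴) · (kg⁻¹·m⁻²·s³·A) · s⁻¹ · (kg·m²·s⁻²) = kg⁻²·m⁻⁴·s⁸·A⁵.

kg⁻²·m⁻⁴·s⁸·A⁵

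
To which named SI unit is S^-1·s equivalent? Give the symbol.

S = 1/Ω (conductance is reciprocal resistance),
    = kg⁻¹·m⁻²·s³·A².
So S⁻¹ = kg·m²·s⁻³·A⁻².
Combining: S⁻¹·s = (kg·m²·s⁻³·A⁻²) · s = kg·m²·s⁻²·A⁻².
kg·m²·s⁻²·A⁻² is the base-SI form of the henry.

H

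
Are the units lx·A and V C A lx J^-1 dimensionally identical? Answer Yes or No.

Yes

Left side:
  lx = lm/m² (illuminance = luminous flux per area),
      = m⁻²·cd.
  Combining: lx·A = (m⁻²·cd) · A = m⁻²·A·cd.
Right side:
  V = W/A (potential = power per current),
      = kg·m²·s⁻³·A⁻¹.
  C = A·s = s·A (charge = current × time).
  lx = lm/m² (illuminance = luminous flux per area),
      = m⁻²·cd.
  J = N·m (work = force × distance),
      = kg·m²·s⁻².
  So J⁻¹ = kg⁻¹·m⁻²·s².
  Combining: V·C·A·lx·J⁻¹ = (kg·m²·s⁻³·A⁻¹) · (s·A) · A · (m⁻²·cd) · (kg⁻¹·m⁻²·s²) = m⁻²·A·cd.
Both reduce to m⁻²·A·cd.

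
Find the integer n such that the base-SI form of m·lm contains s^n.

0

lm = cd.
Combining: m·lm = m · cd = m·cd.
The exponent of s is 0.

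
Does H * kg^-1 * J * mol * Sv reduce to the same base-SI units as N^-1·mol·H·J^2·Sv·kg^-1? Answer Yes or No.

Left side:
  H = kg·m²·s⁻²·A⁻².
  J = kg·m²·s⁻².
  Sv = m²·s⁻².
  Combining: H·kg⁻¹·J·mol·Sv = (kg·m²·s⁻²·A⁻²) · kg⁻¹ · (kg·m²·s⁻²) · mol · (m²·s⁻²) = kg·m⁶·s⁻⁶·A⁻²·mol.
Right side:
  N = kg·m/s² = kg·m·s⁻² (force = mass × acceleration).
  So N⁻¹ = kg⁻¹·m⁻¹·s².
  H = Wb/A (inductance = flux per current),
      = kg·m²·s⁻²·A⁻².
  J = N·m (work = force × distance),
      = kg·m²·s⁻².
  So J² = kg²·m⁴·s⁻⁴.
  Sv = J/kg (equivalent dose = energy per mass),
      = m²·s⁻².
  Combining: N⁻¹·mol·H·J²·Sv·kg⁻¹ = (kg⁻¹·m⁻¹·s²) · mol · (kg·m²·s⁻²·A⁻²) · (kg²·m⁴·s⁻⁴) · (m²·s⁻²) · kg⁻¹ = kg·m⁷·s⁻⁶·A⁻²·mol.
Left is kg·m⁶·s⁻⁶·A⁻²·mol; right is kg·m⁷·s⁻⁶·A⁻²·mol — different.

No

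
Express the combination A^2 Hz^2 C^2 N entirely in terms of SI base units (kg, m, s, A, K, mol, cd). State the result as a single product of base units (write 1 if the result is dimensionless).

Hz = 1/s = s⁻¹ (frequency is cycles per second).
So Hz² = s⁻².
C = A·s = s·A (charge = current × time).
So C² = s²·A².
N = kg·m/s² = kg·m·s⁻² (force = mass × acceleration).
Combining: A²·Hz²·C²·N = A² · s⁻² · (s²·A²) · (kg·m·s⁻²) = kg·m·s⁻²·A⁴.

kg·m·s⁻²·A⁴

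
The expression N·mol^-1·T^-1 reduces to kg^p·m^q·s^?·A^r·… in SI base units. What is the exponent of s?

N = kg·m/s² = kg·m·s⁻² (force = mass × acceleration).
T = Wb/m² (flux density = flux per area),
    = kg·s⁻²·A⁻¹.
So T⁻¹ = kg⁻¹·s²·A.
Combining: N·mol⁻¹·T⁻¹ = (kg·m·s⁻²) · mol⁻¹ · (kg⁻¹·s²·A) = m·A·mol⁻¹.
The exponent of s is 0.

0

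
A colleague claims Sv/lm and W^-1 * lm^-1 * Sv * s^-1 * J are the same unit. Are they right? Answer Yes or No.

Left side:
  Sv = J/kg (equivalent dose = energy per mass),
      = m²·s⁻².
  lm = cd·sr = cd (luminous flux; sr is dimensionless).
  So lm⁻¹ = cd⁻¹.
  Combining: Sv·lm⁻¹ = (m²·s⁻²) · cd⁻¹ = m²·s⁻²·cd⁻¹.
Right side:
  W = J/s (power = energy per time),
      = kg·m²·s⁻³.
  So W⁻¹ = kg⁻¹·m⁻²·s³.
  lm = cd·sr = cd (luminous flux; sr is dimensionless).
  So lm⁻¹ = cd⁻¹.
  Sv = J/kg (equivalent dose = energy per mass),
      = m²·s⁻².
  J = N·m (work = force × distance),
      = kg·m²·s⁻².
  Combining: W⁻¹·lm⁻¹·Sv·s⁻¹·J = (kg⁻¹·m⁻²·s³) · cd⁻¹ · (m²·s⁻²) · s⁻¹ · (kg·m²·s⁻²) = m²·s⁻²·cd⁻¹.
Both reduce to m²·s⁻²·cd⁻¹.

Yes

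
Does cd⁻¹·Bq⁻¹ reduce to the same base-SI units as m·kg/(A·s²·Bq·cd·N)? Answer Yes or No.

Left side:
  Bq = 1/s = s⁻¹ (activity is decays per second).
  So Bq⁻¹ = s.
  Combining: cd⁻¹·Bq⁻¹ = cd⁻¹ · s = s·cd⁻¹.
Right side:
  Bq = 1/s = s⁻¹ (activity is decays per second).
  So Bq⁻¹ = s.
  N = kg·m/s² = kg·m·s⁻² (force = mass × acceleration).
  So N⁻¹ = kg⁻¹·m⁻¹·s².
  Combining: A⁻¹·s⁻²·Bq⁻¹·m·cd⁻¹·kg·N⁻¹ = A⁻¹ · s⁻² · s · m · cd⁻¹ · kg · (kg⁻¹·m⁻¹·s²) = s·A⁻¹·cd⁻¹.
Left is s·cd⁻¹; right is s·A⁻¹·cd⁻¹ — different.

No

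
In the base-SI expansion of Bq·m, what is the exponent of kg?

Bq = 1/s = s⁻¹ (activity is decays per second).
Combining: Bq·m = s⁻¹ · m = m·s⁻¹.
The exponent of kg is 0.

0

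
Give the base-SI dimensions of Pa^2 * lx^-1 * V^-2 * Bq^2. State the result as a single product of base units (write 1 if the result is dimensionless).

m⁻⁴·A²·cd⁻¹

Pa = N/m² (pressure = force per area),
    = kg·m⁻¹·s⁻².
So Pa² = kg²·m⁻²·s⁻⁴.
lx = lm/m² (illuminance = luminous flux per area),
    = m⁻²·cd.
So lx⁻¹ = m²·cd⁻¹.
V = W/A (potential = power per current),
    = kg·m²·s⁻³·A⁻¹.
So V⁻² = kg⁻²·m⁻⁴·s⁶·A².
Bq = 1/s = s⁻¹ (activity is decays per second).
So Bq² = s⁻².
Combining: Pa²·lx⁻¹·V⁻²·Bq² = (kg²·m⁻²·s⁻⁴) · (m²·cd⁻¹) · (kg⁻²·m⁻⁴·s⁶·A²) · s⁻² = m⁻⁴·A²·cd⁻¹.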